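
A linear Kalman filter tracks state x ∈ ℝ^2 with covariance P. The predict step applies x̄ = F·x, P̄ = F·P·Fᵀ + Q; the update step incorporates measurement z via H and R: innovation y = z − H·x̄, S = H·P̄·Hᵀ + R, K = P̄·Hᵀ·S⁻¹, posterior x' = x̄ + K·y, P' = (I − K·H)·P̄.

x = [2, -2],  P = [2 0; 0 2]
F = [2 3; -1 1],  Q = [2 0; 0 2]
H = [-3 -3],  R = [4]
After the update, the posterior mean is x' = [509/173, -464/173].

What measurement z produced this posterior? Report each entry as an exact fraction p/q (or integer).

x̄ = F·x = [-2, -4]
P̄ = F·P·Fᵀ + Q = [28 2; 2 6]
S = H·P̄·Hᵀ + R = [346]
K = P̄·Hᵀ·S⁻¹ = [-45/173; -12/173]
x' − x̄ = [855/173, 228/173] = K·y
y = (KᵀK)⁻¹·Kᵀ·(x' − x̄) = [-19]
z = y + H·x̄ = [-19] + [18] = [-1]

z = [-1]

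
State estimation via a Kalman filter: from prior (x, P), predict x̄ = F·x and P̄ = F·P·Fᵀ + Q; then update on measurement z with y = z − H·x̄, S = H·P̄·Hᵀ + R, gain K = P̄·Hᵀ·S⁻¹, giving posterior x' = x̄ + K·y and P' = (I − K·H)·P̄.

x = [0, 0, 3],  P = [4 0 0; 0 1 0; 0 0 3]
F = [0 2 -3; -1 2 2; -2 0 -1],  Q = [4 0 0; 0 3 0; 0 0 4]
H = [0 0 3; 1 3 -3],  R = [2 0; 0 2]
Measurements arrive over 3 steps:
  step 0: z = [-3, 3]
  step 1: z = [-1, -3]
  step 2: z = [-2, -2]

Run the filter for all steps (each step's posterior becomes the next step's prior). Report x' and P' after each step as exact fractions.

step 0: x' = [-232035/31649, 79299/31649, -31137/31649], P' = [961610/31649 -321044/31649 1314/31649; -321044/31649 120890/31649 6400/31649; 1314/31649 6400/31649 6910/31649]
step 1: x' = [2971638471/1066725934, -1192552230/533362967, -325741047/1066725934], P' = [5061533317/1066725934 -775194151/533362967 82308603/1066725934; -775194151/533362967 470052436/533362967 104393063/533362967; 82308603/1066725934 104393063/533362967 236597365/1066725934]
step 2: x' = [-31450980116862/24797257663699, -26307390069244/24797257663699, -18211343314104/24797257663699], P' = [117649564872330/24797257663699 -36074854658864/24797257663699 1893779183106/24797257663699; -36074854658864/24797257663699 21776331517482/24797257663699 4788355465512/24797257663699; 1893779183106/24797257663699 4788355465512/24797257663699 5449866127242/24797257663699]

step 0: x̄ = F·x = [-9, 6, -3]
step 0: P̄ = F·P·Fᵀ + Q = [35 -14 9; -14 23 2; 9 2 23]
step 0: y = z − H·x̄ = [6, -15]
step 0: S = H·P̄·Hᵀ + R = [209 -162; -162 277]
step 0: K = P̄·Hᵀ·S⁻¹ = [1971/31649 -2732/31649; 9600/31649 11213/31649; 10365/31649 -108/31649]
step 0: x' = x̄ + K·y = [-232035/31649, 79299/31649, -31137/31649]
step 0: P' = (I − K·H)·P̄ = [961610/31649 -321044/31649 1314/31649; -321044/31649 120890/31649 6400/31649; 1314/31649 6400/31649 6910/31649]
step 1: x̄ = F·x = [252009/31649, 328359/31649, 495207/31649]
step 1: P̄ = F·P·Fᵀ + Q = [595546/31649 1075330/31649 1299990/31649; 1075330/31649 2897877/31649 3176834/31649; 1299990/31649 3176834/31649 3985202/31649]
step 1: y = z − H·x̄ = [-1517270/31649, 153588/31649]
step 1: S = H·P̄·Hᵀ + R = [35930116/31649 -3375342/31649; -3375342/31649 4075583/31649]
step 1: K = P̄·Hᵀ·S⁻¹ = [246925809/2133451868 2636171/34410514; 313179189/1066725934 5190064/17205257; 709792095/2133451868 -18147/34410514]
step 1: x' = x̄ + K·y = [2971638471/1066725934, -1192552230/533362967, -325741047/1066725934]
step 1: P' = (I − K·H)·P̄ = [5061533317/1066725934 -775194151/533362967 82308603/1066725934; -775194151/533362967 470052436/533362967 104393063/533362967; 82308603/1066725934 104393063/533362967 236597365/1066725934]
step 2: x̄ = F·x = [-3792985779/1066725934, -8393329485/1066725934, -5617535895/1066725934]
step 2: P̄ = F·P·Fᵀ + Q = [7651265997/1066725934 5270965459/1066725934 6987624669/1066725934; 5270965459/1066725934 20511127871/1066725934 15186927051/1066725934; 6987624669/1066725934 15186927051/1066725934 25078868781/1066725934]
step 2: y = z − H·x̄ = [14719155817/1066725934, 9986914681/1066725934]
step 2: S = H·P̄·Hᵀ + R = [227843270897/1066725934 -68064601563/1066725934; -68064601563/1066725934 136430045555/1066725934]
step 2: K = P̄·Hᵀ·S⁻¹ = [2840668774659/24797257663699 1871831673210/24797257663699; 7182533198268/24797257663699 7444536748523/24797257663699; 8174799190863/24797257663699 -45376401042/24797257663699]
step 2: x' = x̄ + K·y = [-31450980116862/24797257663699, -26307390069244/24797257663699, -18211343314104/24797257663699]
step 2: P' = (I − K·H)·P̄ = [117649564872330/24797257663699 -36074854658864/24797257663699 1893779183106/24797257663699; -36074854658864/24797257663699 21776331517482/24797257663699 4788355465512/24797257663699; 1893779183106/24797257663699 4788355465512/24797257663699 5449866127242/24797257663699]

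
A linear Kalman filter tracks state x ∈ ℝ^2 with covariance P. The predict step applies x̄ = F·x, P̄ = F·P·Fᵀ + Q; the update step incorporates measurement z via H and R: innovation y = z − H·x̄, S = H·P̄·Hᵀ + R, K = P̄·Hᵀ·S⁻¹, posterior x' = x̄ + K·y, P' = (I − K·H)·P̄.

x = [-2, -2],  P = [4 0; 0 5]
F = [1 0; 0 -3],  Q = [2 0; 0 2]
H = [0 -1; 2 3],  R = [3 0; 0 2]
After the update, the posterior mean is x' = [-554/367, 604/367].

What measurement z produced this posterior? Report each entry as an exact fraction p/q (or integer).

z = [-1, 2]

x̄ = F·x = [-2, 6]
P̄ = F·P·Fᵀ + Q = [6 0; 0 47]
S = H·P̄·Hᵀ + R = [50 -141; -141 449]
K = P̄·Hᵀ·S⁻¹ = [1692/2569 600/2569; -1222/2569 423/2569]
x' − x̄ = [180/367, -1598/367] = K·y
y = (KᵀK)⁻¹·Kᵀ·(x' − x̄) = [5, -12]
z = y + H·x̄ = [5, -12] + [-6, 14] = [-1, 2]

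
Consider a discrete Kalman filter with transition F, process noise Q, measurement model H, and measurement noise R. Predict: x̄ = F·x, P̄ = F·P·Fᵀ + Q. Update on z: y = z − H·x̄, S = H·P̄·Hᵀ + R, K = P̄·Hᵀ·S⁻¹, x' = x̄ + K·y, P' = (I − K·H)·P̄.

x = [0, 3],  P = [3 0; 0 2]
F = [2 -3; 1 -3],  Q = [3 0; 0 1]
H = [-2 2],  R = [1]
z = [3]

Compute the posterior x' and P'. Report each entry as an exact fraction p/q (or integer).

x̄ = F·x = [-9, -9]
P̄ = F·P·Fᵀ + Q = [33 24; 24 22]
y = z − H·x̄ = [3]
S = H·P̄·Hᵀ + R = [29]
K = P̄·Hᵀ·S⁻¹ = [-18/29; -4/29]
x' = x̄ + K·y = [-315/29, -273/29]
P' = (I − K·H)·P̄ = [633/29 624/29; 624/29 622/29]

x' = [-315/29, -273/29]
P' = [633/29 624/29; 624/29 622/29]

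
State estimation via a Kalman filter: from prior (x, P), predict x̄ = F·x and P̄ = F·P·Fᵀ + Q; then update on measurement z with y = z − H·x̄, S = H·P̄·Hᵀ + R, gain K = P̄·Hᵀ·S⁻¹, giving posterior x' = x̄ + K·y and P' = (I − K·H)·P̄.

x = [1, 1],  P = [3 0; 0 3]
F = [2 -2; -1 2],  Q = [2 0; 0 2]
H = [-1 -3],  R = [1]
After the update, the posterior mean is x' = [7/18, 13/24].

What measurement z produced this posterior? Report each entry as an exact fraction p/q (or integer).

x̄ = F·x = [0, 1]
P̄ = F·P·Fᵀ + Q = [26 -18; -18 17]
S = H·P̄·Hᵀ + R = [72]
K = P̄·Hᵀ·S⁻¹ = [7/18; -11/24]
x' − x̄ = [7/18, -11/24] = K·y
y = (KᵀK)⁻¹·Kᵀ·(x' − x̄) = [1]
z = y + H·x̄ = [1] + [-3] = [-2]

z = [-2]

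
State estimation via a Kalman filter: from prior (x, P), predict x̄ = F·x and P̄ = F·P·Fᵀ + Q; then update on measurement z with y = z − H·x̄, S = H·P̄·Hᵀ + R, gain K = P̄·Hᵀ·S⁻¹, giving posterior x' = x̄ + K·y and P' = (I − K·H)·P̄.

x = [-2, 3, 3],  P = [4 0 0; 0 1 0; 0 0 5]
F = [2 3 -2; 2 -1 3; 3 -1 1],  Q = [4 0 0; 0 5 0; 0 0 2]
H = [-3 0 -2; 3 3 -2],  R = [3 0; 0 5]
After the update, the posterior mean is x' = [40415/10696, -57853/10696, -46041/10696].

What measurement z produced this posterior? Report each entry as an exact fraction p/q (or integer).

x̄ = F·x = [-1, 2, -6]
P̄ = F·P·Fᵀ + Q = [49 -17 11; -17 67 40; 11 40 44]
S = H·P̄·Hᵀ + R = [752 -352; -352 307]
K = P̄·Hᵀ·S⁻¹ = [-5167/21392 -48/1337; 15737/106960 2652/6685; -14267/106960 393/6685]
x' − x̄ = [51111/10696, -79245/10696, 18135/10696] = K·y
y = (KᵀK)⁻¹·Kᵀ·(x' − x̄) = [-18, -12]
z = y + H·x̄ = [-18, -12] + [15, 15] = [-3, 3]

z = [-3, 3]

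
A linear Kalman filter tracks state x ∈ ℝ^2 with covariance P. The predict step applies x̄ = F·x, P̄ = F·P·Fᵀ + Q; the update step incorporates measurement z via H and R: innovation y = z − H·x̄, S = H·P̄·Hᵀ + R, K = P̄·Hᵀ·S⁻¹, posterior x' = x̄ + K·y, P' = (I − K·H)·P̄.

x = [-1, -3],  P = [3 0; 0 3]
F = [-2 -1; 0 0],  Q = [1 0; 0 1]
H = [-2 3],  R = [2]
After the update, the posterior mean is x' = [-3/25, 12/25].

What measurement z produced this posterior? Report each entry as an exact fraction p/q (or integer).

z = [2]

x̄ = F·x = [5, 0]
P̄ = F·P·Fᵀ + Q = [16 0; 0 1]
S = H·P̄·Hᵀ + R = [75]
K = P̄·Hᵀ·S⁻¹ = [-32/75; 1/25]
x' − x̄ = [-128/25, 12/25] = K·y
y = (KᵀK)⁻¹·Kᵀ·(x' − x̄) = [12]
z = y + H·x̄ = [12] + [-10] = [2]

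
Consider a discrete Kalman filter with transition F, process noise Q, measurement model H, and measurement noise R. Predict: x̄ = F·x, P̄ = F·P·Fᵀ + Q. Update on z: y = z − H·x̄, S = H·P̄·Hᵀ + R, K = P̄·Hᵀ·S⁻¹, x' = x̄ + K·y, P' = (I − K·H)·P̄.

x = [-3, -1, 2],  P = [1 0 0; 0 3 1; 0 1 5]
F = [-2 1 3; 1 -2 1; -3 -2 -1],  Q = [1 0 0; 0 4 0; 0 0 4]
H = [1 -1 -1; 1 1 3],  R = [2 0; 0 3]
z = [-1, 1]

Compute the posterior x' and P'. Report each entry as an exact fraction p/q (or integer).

x̄ = F·x = [11, 1, 9]
P̄ = F·P·Fᵀ + Q = [59 2 -22; 2 18 4; -22 4 34]
y = z − H·x̄ = [-2, -38]
S = H·P̄·Hᵀ + R = [161 -121; -121 282]
K = P̄·Hᵀ·S⁻¹ = [21673/30761 8754/30761; -1768/30761 2732/30761; -6756/30761 6264/30761]
x' = x̄ + K·y = [-37627/30761, -69519/30761, 52329/30761]
P' = (I − K·H)·P̄ = [146502/30761 214854/30761 -111698/30761; 214854/30761 430914/30761 -212524/30761; -111698/30761 -212524/30761 114338/30761]

x' = [-37627/30761, -69519/30761, 52329/30761]
P' = [146502/30761 214854/30761 -111698/30761; 214854/30761 430914/30761 -212524/30761; -111698/30761 -212524/30761 114338/30761]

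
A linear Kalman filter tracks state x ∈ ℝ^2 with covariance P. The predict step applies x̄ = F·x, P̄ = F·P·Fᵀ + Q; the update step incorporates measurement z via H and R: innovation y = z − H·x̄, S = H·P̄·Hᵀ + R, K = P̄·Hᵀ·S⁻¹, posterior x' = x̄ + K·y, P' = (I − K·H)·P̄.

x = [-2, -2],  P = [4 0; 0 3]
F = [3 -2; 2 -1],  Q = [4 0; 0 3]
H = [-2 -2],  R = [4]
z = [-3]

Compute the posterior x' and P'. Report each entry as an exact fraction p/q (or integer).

x' = [181/135, 16/135]
P' = [296/135 -214/135; -214/135 266/135]

x̄ = F·x = [-2, -2]
P̄ = F·P·Fᵀ + Q = [52 30; 30 22]
y = z − H·x̄ = [-11]
S = H·P̄·Hᵀ + R = [540]
K = P̄·Hᵀ·S⁻¹ = [-41/135; -26/135]
x' = x̄ + K·y = [181/135, 16/135]
P' = (I − K·H)·P̄ = [296/135 -214/135; -214/135 266/135]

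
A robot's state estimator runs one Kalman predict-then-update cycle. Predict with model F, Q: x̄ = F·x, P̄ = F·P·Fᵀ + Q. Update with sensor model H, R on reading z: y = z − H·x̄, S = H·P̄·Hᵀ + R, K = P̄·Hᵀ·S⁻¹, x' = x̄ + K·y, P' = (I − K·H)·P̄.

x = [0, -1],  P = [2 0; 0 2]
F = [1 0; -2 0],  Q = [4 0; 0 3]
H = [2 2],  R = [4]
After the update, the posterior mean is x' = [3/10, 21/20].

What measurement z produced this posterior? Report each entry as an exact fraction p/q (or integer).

z = [3]

x̄ = F·x = [0, 0]
P̄ = F·P·Fᵀ + Q = [6 -4; -4 11]
S = H·P̄·Hᵀ + R = [40]
K = P̄·Hᵀ·S⁻¹ = [1/10; 7/20]
x' − x̄ = [3/10, 21/20] = K·y
y = (KᵀK)⁻¹·Kᵀ·(x' − x̄) = [3]
z = y + H·x̄ = [3] + [0] = [3]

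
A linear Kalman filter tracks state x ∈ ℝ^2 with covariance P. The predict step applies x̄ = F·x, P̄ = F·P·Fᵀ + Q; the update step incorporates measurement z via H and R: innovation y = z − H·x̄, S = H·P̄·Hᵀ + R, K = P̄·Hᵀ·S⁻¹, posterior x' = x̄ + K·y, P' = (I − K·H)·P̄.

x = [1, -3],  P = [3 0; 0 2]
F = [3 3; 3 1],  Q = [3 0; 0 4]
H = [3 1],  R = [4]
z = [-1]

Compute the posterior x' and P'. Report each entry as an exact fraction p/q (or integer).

x' = [-993/667, 2244/667]
P' = [687/667 -1353/667; -1353/667 4587/667]

x̄ = F·x = [-6, 0]
P̄ = F·P·Fᵀ + Q = [48 33; 33 33]
y = z − H·x̄ = [17]
S = H·P̄·Hᵀ + R = [667]
K = P̄·Hᵀ·S⁻¹ = [177/667; 132/667]
x' = x̄ + K·y = [-993/667, 2244/667]
P' = (I − K·H)·P̄ = [687/667 -1353/667; -1353/667 4587/667]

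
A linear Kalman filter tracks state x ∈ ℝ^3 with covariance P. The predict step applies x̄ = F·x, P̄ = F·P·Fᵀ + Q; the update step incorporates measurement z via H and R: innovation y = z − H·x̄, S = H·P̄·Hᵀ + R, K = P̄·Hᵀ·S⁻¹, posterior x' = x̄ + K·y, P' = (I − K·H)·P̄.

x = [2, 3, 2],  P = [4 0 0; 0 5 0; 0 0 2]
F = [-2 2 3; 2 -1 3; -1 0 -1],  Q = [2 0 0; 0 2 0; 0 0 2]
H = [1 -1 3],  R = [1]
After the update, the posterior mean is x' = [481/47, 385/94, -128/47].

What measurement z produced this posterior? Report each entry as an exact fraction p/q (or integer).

x̄ = F·x = [8, 7, -4]
P̄ = F·P·Fᵀ + Q = [56 -8 2; -8 41 -14; 2 -14 8]
S = H·P̄·Hᵀ + R = [282]
K = P̄·Hᵀ·S⁻¹ = [35/141; -91/282; 20/141]
x' − x̄ = [105/47, -273/94, 60/47] = K·y
y = (KᵀK)⁻¹·Kᵀ·(x' − x̄) = [9]
z = y + H·x̄ = [9] + [-11] = [-2]

z = [-2]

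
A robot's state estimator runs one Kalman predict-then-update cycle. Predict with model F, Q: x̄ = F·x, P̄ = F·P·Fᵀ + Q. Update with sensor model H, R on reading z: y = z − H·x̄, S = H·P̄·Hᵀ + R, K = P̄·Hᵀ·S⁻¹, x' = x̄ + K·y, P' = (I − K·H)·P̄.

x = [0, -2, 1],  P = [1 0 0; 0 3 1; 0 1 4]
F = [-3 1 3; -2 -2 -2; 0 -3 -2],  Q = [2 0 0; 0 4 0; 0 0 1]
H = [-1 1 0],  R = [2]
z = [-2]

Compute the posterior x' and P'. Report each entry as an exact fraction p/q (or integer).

x̄ = F·x = [1, 2, 4]
P̄ = F·P·Fᵀ + Q = [56 -32 -44; -32 44 44; -44 44 56]
y = z − H·x̄ = [-3]
S = H·P̄·Hᵀ + R = [166]
K = P̄·Hᵀ·S⁻¹ = [-44/83; 38/83; 44/83]
x' = x̄ + K·y = [215/83, 52/83, 200/83]
P' = (I − K·H)·P̄ = [776/83 688/83 220/83; 688/83 764/83 308/83; 220/83 308/83 776/83]

x' = [215/83, 52/83, 200/83]
P' = [776/83 688/83 220/83; 688/83 764/83 308/83; 220/83 308/83 776/83]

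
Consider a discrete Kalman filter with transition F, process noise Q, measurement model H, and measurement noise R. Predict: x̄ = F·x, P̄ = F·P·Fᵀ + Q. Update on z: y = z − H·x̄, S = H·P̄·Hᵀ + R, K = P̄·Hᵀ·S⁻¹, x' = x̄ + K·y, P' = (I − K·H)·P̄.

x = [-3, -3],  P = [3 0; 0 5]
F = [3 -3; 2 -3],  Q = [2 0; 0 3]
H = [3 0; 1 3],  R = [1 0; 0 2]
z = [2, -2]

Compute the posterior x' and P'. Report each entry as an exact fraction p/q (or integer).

x' = [23429/40477, -28851/40477]
P' = [4387/40477 -1287/40477; -1287/40477 9069/40477]

x̄ = F·x = [0, 3]
P̄ = F·P·Fᵀ + Q = [74 63; 63 60]
y = z − H·x̄ = [2, -11]
S = H·P̄·Hᵀ + R = [667 789; 789 994]
K = P̄·Hᵀ·S⁻¹ = [13161/40477 263/40477; -3861/40477 12960/40477]
x' = x̄ + K·y = [23429/40477, -28851/40477]
P' = (I − K·H)·P̄ = [4387/40477 -1287/40477; -1287/40477 9069/40477]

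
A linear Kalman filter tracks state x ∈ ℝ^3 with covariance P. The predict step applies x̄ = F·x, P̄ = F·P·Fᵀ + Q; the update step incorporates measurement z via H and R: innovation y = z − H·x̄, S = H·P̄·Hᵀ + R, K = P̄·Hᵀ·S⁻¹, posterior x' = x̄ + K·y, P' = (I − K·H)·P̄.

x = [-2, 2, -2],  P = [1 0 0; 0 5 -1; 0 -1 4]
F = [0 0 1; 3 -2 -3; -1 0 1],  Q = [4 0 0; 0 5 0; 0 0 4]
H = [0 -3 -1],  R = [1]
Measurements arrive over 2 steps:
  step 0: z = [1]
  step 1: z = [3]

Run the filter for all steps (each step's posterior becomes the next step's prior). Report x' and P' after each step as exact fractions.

step 0: x' = [-597/227, -45/454, -165/227], P' = [1478/227 -177/227 518/227; -177/227 411/454 -536/227; 518/227 -536/227 1593/227]
step 1: x' = [-36465/28631, -34203/28631, 16056/28631], P' = [283521/28631 -19519/28631 57211/28631; -19519/28631 95093/114524 -121387/57262; 57211/28631 -121387/57262 178776/28631]

step 0: x̄ = F·x = [-2, -4, 0]
step 0: P̄ = F·P·Fᵀ + Q = [8 -10 4; -10 58 -13; 4 -13 9]
step 0: y = z − H·x̄ = [-11]
step 0: S = H·P̄·Hᵀ + R = [454]
step 0: K = P̄·Hᵀ·S⁻¹ = [13/227; -161/454; 15/227]
step 0: x' = x̄ + K·y = [-597/227, -45/454, -165/227]
step 0: P' = (I − K·H)·P̄ = [1478/227 -177/227 518/227; -177/227 411/454 -536/227; 518/227 -536/227 1593/227]
step 1: x̄ = F·x = [-165/227, -1251/227, 432/227]
step 1: P̄ = F·P·Fᵀ + Q = [2501/227 -2153/227 1075/227; -2153/227 15964/227 -5387/227; 1075/227 -5387/227 2943/227]
step 1: y = z − H·x̄ = [-2640/227]
step 1: S = H·P̄·Hᵀ + R = [114524/227]
step 1: K = P̄·Hᵀ·S⁻¹ = [1346/28631; -42505/114524; 6609/57262]
step 1: x' = x̄ + K·y = [-36465/28631, -34203/28631, 16056/28631]
step 1: P' = (I − K·H)·P̄ = [283521/28631 -19519/28631 57211/28631; -19519/28631 95093/114524 -121387/57262; 57211/28631 -121387/57262 178776/28631]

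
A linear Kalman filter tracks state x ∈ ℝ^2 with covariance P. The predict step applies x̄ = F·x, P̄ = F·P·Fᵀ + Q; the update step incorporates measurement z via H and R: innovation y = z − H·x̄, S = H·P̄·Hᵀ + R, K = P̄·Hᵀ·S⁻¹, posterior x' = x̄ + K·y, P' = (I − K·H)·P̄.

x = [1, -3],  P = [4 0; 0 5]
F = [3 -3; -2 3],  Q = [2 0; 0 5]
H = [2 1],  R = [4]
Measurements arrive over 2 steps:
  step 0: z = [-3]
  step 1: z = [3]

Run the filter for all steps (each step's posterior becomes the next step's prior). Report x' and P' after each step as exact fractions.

step 0: x̄ = F·x = [12, -11]
step 0: P̄ = F·P·Fᵀ + Q = [83 -69; -69 66]
step 0: y = z − H·x̄ = [-16]
step 0: S = H·P̄·Hᵀ + R = [126]
step 0: K = P̄·Hᵀ·S⁻¹ = [97/126; -4/7]
step 0: x' = x̄ + K·y = [-20/63, -13/7]
step 0: P' = (I − K·H)·P̄ = [1049/126 -95/7; -95/7 174/7]
step 1: x̄ = F·x = [97/21, -311/63]
step 1: P̄ = F·P·Fᵀ + Q = [7629/14 -10022/21; -10022/21 26767/63]
step 1: y = z − H·x̄ = [-82/63]
step 1: S = H·P̄·Hᵀ + R = [44077/63]
step 1: K = P̄·Hᵀ·S⁻¹ = [38595/44077; -33365/44077]
step 1: x' = x̄ + K·y = [153359/44077, -174159/44077]
step 1: P' = (I − K·H)·P̄ = [749569/88154 -595189/44077; -595189/44077 1056918/44077]

step 0: x' = [-20/63, -13/7], P' = [1049/126 -95/7; -95/7 174/7]
step 1: x' = [153359/44077, -174159/44077], P' = [749569/88154 -595189/44077; -595189/44077 1056918/44077]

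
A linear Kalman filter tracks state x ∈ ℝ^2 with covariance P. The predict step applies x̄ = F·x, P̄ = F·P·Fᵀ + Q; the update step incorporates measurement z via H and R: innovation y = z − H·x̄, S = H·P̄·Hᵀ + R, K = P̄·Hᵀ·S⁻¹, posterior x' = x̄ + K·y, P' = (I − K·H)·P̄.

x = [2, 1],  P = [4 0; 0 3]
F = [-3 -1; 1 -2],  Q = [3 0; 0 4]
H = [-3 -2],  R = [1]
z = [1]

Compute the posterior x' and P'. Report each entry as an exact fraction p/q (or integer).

x' = [-143/129, 440/387]
P' = [362/43 -1610/129; -1610/129 7256/387]

x̄ = F·x = [-7, 0]
P̄ = F·P·Fᵀ + Q = [42 -6; -6 20]
y = z − H·x̄ = [-20]
S = H·P̄·Hᵀ + R = [387]
K = P̄·Hᵀ·S⁻¹ = [-38/129; -22/387]
x' = x̄ + K·y = [-143/129, 440/387]
P' = (I − K·H)·P̄ = [362/43 -1610/129; -1610/129 7256/387]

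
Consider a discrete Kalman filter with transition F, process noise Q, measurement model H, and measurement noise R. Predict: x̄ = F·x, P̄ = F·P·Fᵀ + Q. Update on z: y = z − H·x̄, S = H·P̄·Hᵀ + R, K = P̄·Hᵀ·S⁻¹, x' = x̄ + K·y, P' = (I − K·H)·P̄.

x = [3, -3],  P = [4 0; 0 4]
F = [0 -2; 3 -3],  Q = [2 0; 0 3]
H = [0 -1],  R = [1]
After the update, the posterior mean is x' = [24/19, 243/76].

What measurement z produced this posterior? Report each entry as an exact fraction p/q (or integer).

z = [-3]

x̄ = F·x = [6, 18]
P̄ = F·P·Fᵀ + Q = [18 24; 24 75]
S = H·P̄·Hᵀ + R = [76]
K = P̄·Hᵀ·S⁻¹ = [-6/19; -75/76]
x' − x̄ = [-90/19, -1125/76] = K·y
y = (KᵀK)⁻¹·Kᵀ·(x' − x̄) = [15]
z = y + H·x̄ = [15] + [-18] = [-3]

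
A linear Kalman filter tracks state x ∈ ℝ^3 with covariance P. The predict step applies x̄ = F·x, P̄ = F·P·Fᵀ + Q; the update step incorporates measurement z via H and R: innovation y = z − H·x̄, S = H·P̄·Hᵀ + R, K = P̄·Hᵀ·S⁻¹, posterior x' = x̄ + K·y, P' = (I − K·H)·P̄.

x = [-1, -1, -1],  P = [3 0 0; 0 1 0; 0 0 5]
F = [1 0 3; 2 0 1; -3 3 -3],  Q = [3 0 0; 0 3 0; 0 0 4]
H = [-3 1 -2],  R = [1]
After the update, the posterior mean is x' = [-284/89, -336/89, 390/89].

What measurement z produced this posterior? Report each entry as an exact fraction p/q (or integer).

x̄ = F·x = [-4, -3, 3]
P̄ = F·P·Fᵀ + Q = [51 21 -54; 21 20 -33; -54 -33 85]
S = H·P̄·Hᵀ + R = [178]
K = P̄·Hᵀ·S⁻¹ = [-12/89; 23/178; -41/178]
x' − x̄ = [72/89, -69/89, 123/89] = K·y
y = (KᵀK)⁻¹·Kᵀ·(x' − x̄) = [-6]
z = y + H·x̄ = [-6] + [3] = [-3]

z = [-3]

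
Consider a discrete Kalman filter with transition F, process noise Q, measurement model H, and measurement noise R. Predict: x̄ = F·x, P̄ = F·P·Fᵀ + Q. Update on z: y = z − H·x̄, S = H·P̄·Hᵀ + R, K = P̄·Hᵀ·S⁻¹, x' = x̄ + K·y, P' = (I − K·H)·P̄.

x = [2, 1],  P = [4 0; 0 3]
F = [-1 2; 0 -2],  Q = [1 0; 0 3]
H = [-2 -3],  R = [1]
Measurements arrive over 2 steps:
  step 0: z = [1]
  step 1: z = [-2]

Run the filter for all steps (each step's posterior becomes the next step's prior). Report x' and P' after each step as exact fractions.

step 0: x' = [-1/6, -1/4], P' = [254/15 -113/10; -113/10 153/20]
step 1: x' = [288/599, 403/1198], P' = [44498/599 -29526/599; -29526/599 19656/599]

step 0: x̄ = F·x = [0, -2]
step 0: P̄ = F·P·Fᵀ + Q = [17 -12; -12 15]
step 0: y = z − H·x̄ = [-5]
step 0: S = H·P̄·Hᵀ + R = [60]
step 0: K = P̄·Hᵀ·S⁻¹ = [1/30; -7/20]
step 0: x' = x̄ + K·y = [-1/6, -1/4]
step 0: P' = (I − K·H)·P̄ = [254/15 -113/10; -113/10 153/20]
step 1: x̄ = F·x = [-1/3, 1/2]
step 1: P̄ = F·P·Fᵀ + Q = [1406/15 -266/5; -266/5 168/5]
step 1: y = z − H·x̄ = [-7/6]
step 1: S = H·P̄·Hᵀ + R = [599/15]
step 1: K = P̄·Hᵀ·S⁻¹ = [-418/599; 84/599]
step 1: x' = x̄ + K·y = [288/599, 403/1198]
step 1: P' = (I − K·H)·P̄ = [44498/599 -29526/599; -29526/599 19656/599]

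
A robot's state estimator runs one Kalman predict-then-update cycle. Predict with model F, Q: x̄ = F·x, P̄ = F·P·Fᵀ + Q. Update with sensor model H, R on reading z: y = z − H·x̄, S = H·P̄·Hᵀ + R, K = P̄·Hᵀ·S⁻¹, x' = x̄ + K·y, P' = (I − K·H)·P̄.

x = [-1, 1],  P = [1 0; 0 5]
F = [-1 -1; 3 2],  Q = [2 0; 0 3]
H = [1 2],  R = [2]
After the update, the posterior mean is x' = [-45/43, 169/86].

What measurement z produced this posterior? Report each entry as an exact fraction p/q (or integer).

x̄ = F·x = [0, -1]
P̄ = F·P·Fᵀ + Q = [8 -13; -13 32]
S = H·P̄·Hᵀ + R = [86]
K = P̄·Hᵀ·S⁻¹ = [-9/43; 51/86]
x' − x̄ = [-45/43, 255/86] = K·y
y = (KᵀK)⁻¹·Kᵀ·(x' − x̄) = [5]
z = y + H·x̄ = [5] + [-2] = [3]

z = [3]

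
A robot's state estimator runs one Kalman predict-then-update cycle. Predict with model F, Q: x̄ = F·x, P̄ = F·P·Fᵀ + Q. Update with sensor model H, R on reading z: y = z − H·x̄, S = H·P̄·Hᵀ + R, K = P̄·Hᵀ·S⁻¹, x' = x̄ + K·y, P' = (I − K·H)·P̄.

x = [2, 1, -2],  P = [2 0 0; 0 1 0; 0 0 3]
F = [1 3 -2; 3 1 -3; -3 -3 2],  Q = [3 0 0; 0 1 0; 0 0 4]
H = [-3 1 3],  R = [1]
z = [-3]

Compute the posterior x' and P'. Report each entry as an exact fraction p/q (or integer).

x' = [7/23, 2317/759, -439/253]
P' = [70/23 17/23 63/23; 17/23 12872/759 -1260/253; 63/23 -1260/253 1132/253]

x̄ = F·x = [9, 13, -13]
P̄ = F·P·Fᵀ + Q = [26 27 -27; 27 47 -39; -27 -39 43]
y = z − H·x̄ = [50]
S = H·P̄·Hᵀ + R = [759]
K = P̄·Hᵀ·S⁻¹ = [-4/23; -151/759; 57/253]
x' = x̄ + K·y = [7/23, 2317/759, -439/253]
P' = (I − K·H)·P̄ = [70/23 17/23 63/23; 17/23 12872/759 -1260/253; 63/23 -1260/253 1132/253]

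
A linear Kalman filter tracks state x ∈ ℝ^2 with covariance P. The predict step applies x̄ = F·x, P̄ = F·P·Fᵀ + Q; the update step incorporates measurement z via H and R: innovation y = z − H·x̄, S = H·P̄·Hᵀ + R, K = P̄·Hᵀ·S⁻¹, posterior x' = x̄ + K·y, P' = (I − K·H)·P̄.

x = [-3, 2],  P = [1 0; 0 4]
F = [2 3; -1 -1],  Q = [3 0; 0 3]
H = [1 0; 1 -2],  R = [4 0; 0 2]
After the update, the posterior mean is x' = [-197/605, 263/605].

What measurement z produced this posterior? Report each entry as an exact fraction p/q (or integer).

x̄ = F·x = [0, 1]
P̄ = F·P·Fᵀ + Q = [43 -14; -14 8]
S = H·P̄·Hᵀ + R = [47 71; 71 133]
K = P̄·Hᵀ·S⁻¹ = [339/605 142/605; 134/605 -208/605]
x' − x̄ = [-197/605, -342/605] = K·y
y = (KᵀK)⁻¹·Kᵀ·(x' − x̄) = [-1, 1]
z = y + H·x̄ = [-1, 1] + [0, -2] = [-1, -1]

z = [-1, -1]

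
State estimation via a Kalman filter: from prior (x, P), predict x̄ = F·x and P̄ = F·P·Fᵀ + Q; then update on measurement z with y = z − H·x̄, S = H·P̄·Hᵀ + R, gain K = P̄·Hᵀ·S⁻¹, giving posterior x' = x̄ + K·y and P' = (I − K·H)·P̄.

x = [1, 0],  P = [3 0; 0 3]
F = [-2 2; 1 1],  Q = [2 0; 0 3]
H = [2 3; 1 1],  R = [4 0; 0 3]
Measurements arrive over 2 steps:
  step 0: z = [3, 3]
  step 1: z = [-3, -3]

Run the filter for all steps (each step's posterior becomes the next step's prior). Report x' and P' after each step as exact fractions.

step 0: x̄ = F·x = [-2, 1]
step 0: P̄ = F·P·Fᵀ + Q = [26 0; 0 9]
step 0: y = z − H·x̄ = [4, 4]
step 0: S = H·P̄·Hᵀ + R = [189 79; 79 38]
step 0: K = P̄·Hᵀ·S⁻¹ = [-78/941 806/941; 315/941 -432/941]
step 0: x' = x̄ + K·y = [1030/941, 473/941]
step 0: P' = (I − K·H)·P̄ = [7566/941 -5148/941; -5148/941 3852/941]
step 1: x̄ = F·x = [-1114/941, 1503/941]
step 1: P̄ = F·P·Fᵀ + Q = [88738/941 -7428/941; -7428/941 3945/941]
step 1: y = z − H·x̄ = [-5104/941, -3212/941]
step 1: S = H·P̄·Hᵀ + R = [305085/941 152171/941; 152171/941 80650/941]
step 1: K = P̄·Hᵀ·S⁻¹ = [152190/1539949 1265398/1539949; 304323/1539949 -640704/1539949]
step 1: x' = x̄ + K·y = [-6967842/1539949, 2995983/1539949]
step 1: P' = (I − K·H)·P̄ = [10779822/1539949 -6983628/1539949; -6983628/1539949 5061516/1539949]

step 0: x' = [1030/941, 473/941], P' = [7566/941 -5148/941; -5148/941 3852/941]
step 1: x' = [-6967842/1539949, 2995983/1539949], P' = [10779822/1539949 -6983628/1539949; -6983628/1539949 5061516/1539949]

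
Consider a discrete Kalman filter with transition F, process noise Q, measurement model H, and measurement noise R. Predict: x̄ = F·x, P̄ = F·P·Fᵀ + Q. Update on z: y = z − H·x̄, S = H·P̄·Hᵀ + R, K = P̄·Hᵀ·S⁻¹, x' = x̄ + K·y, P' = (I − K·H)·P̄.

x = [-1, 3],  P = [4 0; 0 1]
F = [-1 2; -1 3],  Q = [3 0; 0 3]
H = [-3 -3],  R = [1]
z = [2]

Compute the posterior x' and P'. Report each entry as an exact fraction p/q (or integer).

x̄ = F·x = [7, 10]
P̄ = F·P·Fᵀ + Q = [11 10; 10 16]
y = z − H·x̄ = [53]
S = H·P̄·Hᵀ + R = [424]
K = P̄·Hᵀ·S⁻¹ = [-63/424; -39/212]
x' = x̄ + K·y = [-7/8, 1/4]
P' = (I − K·H)·P̄ = [695/424 -337/212; -337/212 175/106]

x' = [-7/8, 1/4]
P' = [695/424 -337/212; -337/212 175/106]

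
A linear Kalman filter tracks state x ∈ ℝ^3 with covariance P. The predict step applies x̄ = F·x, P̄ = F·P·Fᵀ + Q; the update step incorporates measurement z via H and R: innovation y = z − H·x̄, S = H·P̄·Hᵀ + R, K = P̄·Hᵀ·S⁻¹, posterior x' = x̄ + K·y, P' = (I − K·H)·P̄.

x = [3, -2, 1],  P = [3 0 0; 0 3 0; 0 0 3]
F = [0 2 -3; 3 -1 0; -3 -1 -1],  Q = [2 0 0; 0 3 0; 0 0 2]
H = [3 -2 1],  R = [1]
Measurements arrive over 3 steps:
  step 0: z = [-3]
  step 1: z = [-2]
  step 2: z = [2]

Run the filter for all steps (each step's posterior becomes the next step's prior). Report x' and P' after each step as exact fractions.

step 0: x̄ = F·x = [-7, 11, -8]
step 0: P̄ = F·P·Fᵀ + Q = [41 -6 3; -6 33 -24; 3 -24 35]
step 0: y = z − H·x̄ = [48]
step 0: S = H·P̄·Hᵀ + R = [723]
step 0: K = P̄·Hᵀ·S⁻¹ = [46/241; -36/241; 92/723]
step 0: x' = x̄ + K·y = [521/241, 923/241, -456/241]
step 0: P' = (I − K·H)·P̄ = [3533/241 3522/241 -3509/241; 3522/241 4065/241 -2472/241; -3509/241 -2472/241 16841/723]
step 1: x̄ = F·x = [3214/241, 640/241, -2030/241]
step 1: P̄ = F·P·Fᵀ + Q = [96929/241 37167/241 -46474/241; 37167/241 15453/241 -19677/241; -46474/241 -19677/241 111275/723]
step 1: y = z − H·x̄ = [-6814/241]
step 1: S = H·P̄·Hᵀ + R = [976097/723]
step 1: K = P̄·Hᵀ·S⁻¹ = [509937/976097; 182754/976097; -188929/976097]
step 1: x' = x̄ + K·y = [-1400560/976097, -2575036/976097, -2880144/976097]
step 1: P' = (I − K·H)·P̄ = [32919190/976097 21635913/976097 -54975807/976097; 21635913/976097 16392609/976097 -31939767/976097; -54975807/976097 -31939767/976097 100858958/976097]
step 2: x̄ = F·x = [3490360/976097, -1626644/976097, 9656860/976097]
step 2: P̄ = F·P·Fᵀ + Q = [1358530456/976097 495993222/976097 -386745852/976097; 495993222/976097 185778132/976097 -146892447/976097; -386745852/976097 -146892447/976097 151557573/976097]
step 2: y = z − H·x̄ = [-21429034/976097]
step 2: S = H·P̄·Hᵀ + R = [5437596314/976097]
step 2: K = P̄·Hᵀ·S⁻¹ = [1348429536/2718798157; 969530955/5437596314; -714895089/5437596314]
step 2: x' = x̄ + K·y = [-19881177832/2718798157, -15173259019/2718798157, 34745326289/2718798157]
step 2: P' = (I − K·H)·P̄ = [58442627000/2718798157 42169253742/2718798157 -89640943980/2718798157; 42169253742/2718798157 71915202159/5437596314 -108215587179/5437596314; -89640943980/2718798157 -108215587179/5437596314 320699594433/5437596314]

step 0: x' = [521/241, 923/241, -456/241], P' = [3533/241 3522/241 -3509/241; 3522/241 4065/241 -2472/241; -3509/241 -2472/241 16841/723]
step 1: x' = [-1400560/976097, -2575036/976097, -2880144/976097], P' = [32919190/976097 21635913/976097 -54975807/976097; 21635913/976097 16392609/976097 -31939767/976097; -54975807/976097 -31939767/976097 100858958/976097]
step 2: x' = [-19881177832/2718798157, -15173259019/2718798157, 34745326289/2718798157], P' = [58442627000/2718798157 42169253742/2718798157 -89640943980/2718798157; 42169253742/2718798157 71915202159/5437596314 -108215587179/5437596314; -89640943980/2718798157 -108215587179/5437596314 320699594433/5437596314]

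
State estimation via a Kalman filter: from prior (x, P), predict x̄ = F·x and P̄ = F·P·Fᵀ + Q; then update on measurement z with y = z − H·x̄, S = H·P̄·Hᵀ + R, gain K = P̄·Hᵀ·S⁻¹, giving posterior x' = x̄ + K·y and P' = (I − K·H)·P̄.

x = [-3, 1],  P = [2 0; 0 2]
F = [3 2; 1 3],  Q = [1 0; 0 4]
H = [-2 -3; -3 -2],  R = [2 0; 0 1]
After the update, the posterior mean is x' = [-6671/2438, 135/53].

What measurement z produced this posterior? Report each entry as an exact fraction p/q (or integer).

z = [-2, 3]

x̄ = F·x = [-7, 0]
P̄ = F·P·Fᵀ + Q = [27 18; 18 24]
S = H·P̄·Hᵀ + R = [542 540; 540 556]
K = P̄·Hᵀ·S⁻¹ = [783/2438 -2547/4876; -27/53 33/106]
x' − x̄ = [10395/2438, 135/53] = K·y
y = (KᵀK)⁻¹·Kᵀ·(x' − x̄) = [-16, -18]
z = y + H·x̄ = [-16, -18] + [14, 21] = [-2, 3]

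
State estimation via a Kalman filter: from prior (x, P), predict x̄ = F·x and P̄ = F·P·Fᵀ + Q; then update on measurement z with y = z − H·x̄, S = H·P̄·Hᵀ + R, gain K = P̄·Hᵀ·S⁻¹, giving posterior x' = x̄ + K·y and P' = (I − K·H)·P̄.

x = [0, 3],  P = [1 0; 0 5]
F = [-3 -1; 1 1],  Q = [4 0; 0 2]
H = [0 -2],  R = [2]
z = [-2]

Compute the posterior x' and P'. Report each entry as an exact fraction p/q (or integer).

x' = [-19/17, 19/17]
P' = [178/17 -8/17; -8/17 8/17]

x̄ = F·x = [-3, 3]
P̄ = F·P·Fᵀ + Q = [18 -8; -8 8]
y = z − H·x̄ = [4]
S = H·P̄·Hᵀ + R = [34]
K = P̄·Hᵀ·S⁻¹ = [8/17; -8/17]
x' = x̄ + K·y = [-19/17, 19/17]
P' = (I − K·H)·P̄ = [178/17 -8/17; -8/17 8/17]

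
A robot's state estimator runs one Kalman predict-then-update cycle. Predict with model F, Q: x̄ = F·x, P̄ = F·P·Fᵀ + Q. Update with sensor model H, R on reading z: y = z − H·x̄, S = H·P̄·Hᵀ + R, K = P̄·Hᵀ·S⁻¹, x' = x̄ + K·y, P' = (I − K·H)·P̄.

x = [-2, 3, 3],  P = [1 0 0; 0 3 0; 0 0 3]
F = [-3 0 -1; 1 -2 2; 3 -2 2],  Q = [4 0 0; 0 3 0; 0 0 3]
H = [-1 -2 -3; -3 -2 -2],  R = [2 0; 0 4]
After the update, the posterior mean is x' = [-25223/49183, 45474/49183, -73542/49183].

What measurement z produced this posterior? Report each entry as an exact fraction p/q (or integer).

z = [3, 3]

x̄ = F·x = [3, -2, -6]
P̄ = F·P·Fᵀ + Q = [16 -9 -15; -9 28 27; -15 27 36]
S = H·P̄·Hᵀ + R = [652 409; 409 332]
K = P̄·Hᵀ·S⁻¹ = [15604/49183 -19223/49183; -8549/49183 -1764/49183; -15675/49183 7311/49183]
x' − x̄ = [-172772/49183, 143840/49183, 221556/49183] = K·y
y = (KᵀK)⁻¹·Kᵀ·(x' − x̄) = [-16, -4]
z = y + H·x̄ = [-16, -4] + [19, 7] = [3, 3]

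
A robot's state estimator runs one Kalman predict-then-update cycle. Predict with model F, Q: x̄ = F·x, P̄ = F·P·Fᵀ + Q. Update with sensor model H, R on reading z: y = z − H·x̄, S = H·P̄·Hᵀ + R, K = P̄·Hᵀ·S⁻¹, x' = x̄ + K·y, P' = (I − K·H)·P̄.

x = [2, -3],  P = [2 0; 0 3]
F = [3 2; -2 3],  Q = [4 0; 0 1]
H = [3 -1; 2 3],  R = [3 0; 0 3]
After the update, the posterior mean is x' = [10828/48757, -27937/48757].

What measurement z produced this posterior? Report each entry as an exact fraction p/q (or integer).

x̄ = F·x = [0, -13]
P̄ = F·P·Fᵀ + Q = [34 6; 6 36]
S = H·P̄·Hᵀ + R = [309 138; 138 535]
K = P̄·Hᵀ·S⁻¹ = [13164/48757 4442/48757; -8730/48757 13188/48757]
x' − x̄ = [10828/48757, 605904/48757] = K·y
y = (KᵀK)⁻¹·Kᵀ·(x' − x̄) = [-12, 38]
z = y + H·x̄ = [-12, 38] + [13, -39] = [1, -1]

z = [1, -1]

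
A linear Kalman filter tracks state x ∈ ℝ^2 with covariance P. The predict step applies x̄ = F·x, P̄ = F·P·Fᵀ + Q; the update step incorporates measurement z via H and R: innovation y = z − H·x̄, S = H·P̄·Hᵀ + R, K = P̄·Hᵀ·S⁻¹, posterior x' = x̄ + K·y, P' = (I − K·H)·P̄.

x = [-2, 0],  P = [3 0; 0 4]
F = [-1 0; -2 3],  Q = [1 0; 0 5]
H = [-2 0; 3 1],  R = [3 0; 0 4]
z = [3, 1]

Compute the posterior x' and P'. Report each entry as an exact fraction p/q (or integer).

x' = [-288/385, 163/55]
P' = [192/385 -72/55; -72/55 1172/165]

x̄ = F·x = [2, 4]
P̄ = F·P·Fᵀ + Q = [4 6; 6 53]
y = z − H·x̄ = [7, -9]
S = H·P̄·Hᵀ + R = [19 -36; -36 129]
K = P̄·Hᵀ·S⁻¹ = [-128/385 18/385; 48/55 131/165]
x' = x̄ + K·y = [-288/385, 163/55]
P' = (I − K·H)·P̄ = [192/385 -72/55; -72/55 1172/165]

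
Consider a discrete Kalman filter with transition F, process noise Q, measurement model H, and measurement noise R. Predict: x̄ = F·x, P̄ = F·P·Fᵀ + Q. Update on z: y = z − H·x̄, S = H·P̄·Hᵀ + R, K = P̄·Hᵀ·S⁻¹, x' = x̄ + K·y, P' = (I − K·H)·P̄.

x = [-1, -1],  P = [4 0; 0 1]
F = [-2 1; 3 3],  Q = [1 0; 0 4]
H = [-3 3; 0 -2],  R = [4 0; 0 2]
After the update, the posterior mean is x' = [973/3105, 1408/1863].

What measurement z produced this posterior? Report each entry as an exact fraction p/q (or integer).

z = [1, -2]

x̄ = F·x = [1, -6]
P̄ = F·P·Fᵀ + Q = [18 -21; -21 49]
S = H·P̄·Hᵀ + R = [985 -420; -420 198]
K = P̄·Hᵀ·S⁻¹ = [-307/1035 -259/621; 14/621 -833/1863]
x' − x̄ = [-2132/3105, 12586/1863] = K·y
y = (KᵀK)⁻¹·Kᵀ·(x' − x̄) = [22, -14]
z = y + H·x̄ = [22, -14] + [-21, 12] = [1, -2]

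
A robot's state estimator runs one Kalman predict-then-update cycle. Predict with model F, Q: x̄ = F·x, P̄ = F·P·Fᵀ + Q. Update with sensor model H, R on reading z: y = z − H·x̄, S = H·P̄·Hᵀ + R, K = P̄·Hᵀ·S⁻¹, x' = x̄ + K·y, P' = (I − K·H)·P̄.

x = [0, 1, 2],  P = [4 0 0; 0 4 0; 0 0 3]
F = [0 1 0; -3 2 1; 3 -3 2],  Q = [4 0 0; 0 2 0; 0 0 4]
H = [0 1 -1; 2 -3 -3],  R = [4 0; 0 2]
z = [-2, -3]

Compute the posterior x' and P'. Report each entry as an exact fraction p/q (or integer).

x̄ = F·x = [1, 4, 1]
P̄ = F·P·Fᵀ + Q = [8 8 -12; 8 57 -54; -12 -54 88]
y = z − H·x̄ = [-5, 10]
S = H·P̄·Hᵀ + R = [257 133; 133 415]
K = P̄·Hᵀ·S⁻¹ = [2288/44483 2268/44483; 22567/44483 -6482/44483; -21086/44483 -6748/44483]
x' = x̄ + K·y = [55723/44483, 277/44483, 82433/44483]
P' = (I − K·H)·P̄ = [246600/44483 86020/44483 76868/44483; 86020/44483 75968/44483 -14300/44483; 76868/44483 -14300/44483 70044/44483]

x' = [55723/44483, 277/44483, 82433/44483]
P' = [246600/44483 86020/44483 76868/44483; 86020/44483 75968/44483 -14300/44483; 76868/44483 -14300/44483 70044/44483]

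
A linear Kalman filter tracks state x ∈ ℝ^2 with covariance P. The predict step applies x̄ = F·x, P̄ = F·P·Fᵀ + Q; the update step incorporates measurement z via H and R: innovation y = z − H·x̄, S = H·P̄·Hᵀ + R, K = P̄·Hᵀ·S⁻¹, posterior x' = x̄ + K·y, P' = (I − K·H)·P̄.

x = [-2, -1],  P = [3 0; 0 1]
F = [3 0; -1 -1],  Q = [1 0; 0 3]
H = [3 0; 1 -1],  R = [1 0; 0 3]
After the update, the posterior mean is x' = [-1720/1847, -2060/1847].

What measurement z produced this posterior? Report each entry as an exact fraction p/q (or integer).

x̄ = F·x = [-6, 3]
P̄ = F·P·Fᵀ + Q = [28 -9; -9 7]
S = H·P̄·Hᵀ + R = [253 111; 111 56]
K = P̄·Hᵀ·S⁻¹ = [597/1847 37/1847; 264/1847 -1051/1847]
x' − x̄ = [9362/1847, -7601/1847] = K·y
y = (KᵀK)⁻¹·Kᵀ·(x' − x̄) = [15, 11]
z = y + H·x̄ = [15, 11] + [-18, -9] = [-3, 2]

z = [-3, 2]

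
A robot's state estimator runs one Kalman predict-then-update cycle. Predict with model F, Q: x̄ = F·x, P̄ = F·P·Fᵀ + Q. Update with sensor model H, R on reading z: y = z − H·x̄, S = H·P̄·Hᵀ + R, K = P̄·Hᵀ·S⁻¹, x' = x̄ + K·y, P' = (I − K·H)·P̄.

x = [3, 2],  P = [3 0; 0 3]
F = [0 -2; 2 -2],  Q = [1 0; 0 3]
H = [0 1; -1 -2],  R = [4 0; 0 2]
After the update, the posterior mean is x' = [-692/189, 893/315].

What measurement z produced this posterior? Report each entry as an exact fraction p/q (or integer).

x̄ = F·x = [-4, 2]
P̄ = F·P·Fᵀ + Q = [13 12; 12 27]
S = H·P̄·Hᵀ + R = [31 -66; -66 171]
K = P̄·Hᵀ·S⁻¹ = [-26/63 -71/189; 29/105 -88/315]
x' − x̄ = [64/189, 263/315] = K·y
y = (KᵀK)⁻¹·Kᵀ·(x' − x̄) = [1, -2]
z = y + H·x̄ = [1, -2] + [2, 0] = [3, -2]

z = [3, -2]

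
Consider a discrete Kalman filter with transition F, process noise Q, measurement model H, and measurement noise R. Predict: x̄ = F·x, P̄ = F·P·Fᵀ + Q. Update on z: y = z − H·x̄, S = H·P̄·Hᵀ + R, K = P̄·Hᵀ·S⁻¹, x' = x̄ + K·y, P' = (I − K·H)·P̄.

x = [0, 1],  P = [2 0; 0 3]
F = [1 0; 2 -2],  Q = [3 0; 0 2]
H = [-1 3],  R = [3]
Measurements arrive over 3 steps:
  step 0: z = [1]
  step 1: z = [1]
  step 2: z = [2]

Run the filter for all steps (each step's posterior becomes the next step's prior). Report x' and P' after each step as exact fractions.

step 0: x̄ = F·x = [0, -2]
step 0: P̄ = F·P·Fᵀ + Q = [5 4; 4 22]
step 0: y = z − H·x̄ = [7]
step 0: S = H·P̄·Hᵀ + R = [182]
step 0: K = P̄·Hᵀ·S⁻¹ = [1/26; 31/91]
step 0: x' = x̄ + K·y = [7/26, 5/13]
step 0: P' = (I − K·H)·P̄ = [123/26 21/13; 21/13 80/91]
step 1: x̄ = F·x = [7/26, -3/13]
step 1: P̄ = F·P·Fᵀ + Q = [201/26 81/13; 81/13 1048/91]
step 1: y = z − H·x̄ = [51/26]
step 1: S = H·P̄·Hᵀ + R = [14013/182]
step 1: K = P̄·Hᵀ·S⁻¹ = [665/4671; 1718/4671]
step 1: x' = x̄ + K·y = [854/1557, 764/1557]
step 1: P' = (I − K·H)·P̄ = [9607/1557 3424/1557; 3424/1557 1714/1557]
step 2: x̄ = F·x = [854/1557, 20/173]
step 2: P̄ = F·P·Fᵀ + Q = [14278/1557 1374/173; 1374/173 2334/173]
step 2: y = z − H·x̄ = [3428/1557]
step 2: S = H·P̄·Hᵀ + R = [133807/1557]
step 2: K = P̄·Hᵀ·S⁻¹ = [22820/133807; 50652/133807]
step 2: x' = x̄ + K·y = [123634/133807, 126988/133807]
step 2: P' = (I − K·H)·P̄ = [892578/133807 320346/133807; 320346/133807 157434/133807]

step 0: x' = [7/26, 5/13], P' = [123/26 21/13; 21/13 80/91]
step 1: x' = [854/1557, 764/1557], P' = [9607/1557 3424/1557; 3424/1557 1714/1557]
step 2: x' = [123634/133807, 126988/133807], P' = [892578/133807 320346/133807; 320346/133807 157434/133807]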